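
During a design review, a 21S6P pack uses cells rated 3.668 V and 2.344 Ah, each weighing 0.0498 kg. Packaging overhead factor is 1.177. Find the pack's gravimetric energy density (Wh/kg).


Step 1: V_pack = 21 * 3.668 = 77.028 V
Step 2: C_pack = 6 * 2.344 = 14.064 Ah
Step 3: E_pack = V_pack * C_pack = 77.028 * 14.064 = 1083.3 Wh
Step 4: m_pack = 21 * 6 * 0.0498 * 1.177 = 7.3854 kg
Step 5: ED = E_pack / m_pack = 1083.3 / 7.3854 = 146.7 Wh/kg

146.7 Wh/kg


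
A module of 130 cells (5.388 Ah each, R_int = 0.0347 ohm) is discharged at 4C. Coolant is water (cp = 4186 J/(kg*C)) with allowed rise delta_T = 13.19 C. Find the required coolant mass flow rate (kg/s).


Step 1: I = 4 * 5.388 = 21.552 A
Step 2: Q_cell = I^2 * R = 21.552^2 * 0.0347 = 16.118 W
Step 3: Q_total = 130 * 16.118 = 2095.3 W
Step 4: m_dot = Q_total / (cp * dT) = 2095.3 / (4186 * 13.19) = 0.03795 kg/s

0.03795 kg/s


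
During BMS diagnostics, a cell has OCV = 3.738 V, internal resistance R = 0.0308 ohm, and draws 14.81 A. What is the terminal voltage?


IR drop = 14.81 * 0.0308 = 0.45615 V
V = 3.738 - 0.45615 = 3.282 V

3.282 V


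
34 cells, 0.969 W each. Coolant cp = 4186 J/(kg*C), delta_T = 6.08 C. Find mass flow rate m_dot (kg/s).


Step 1: Total heat Q = 34 * 0.969 W = 32.946 W
Step 2: denom = cp * dT = 4186 * 6.08 = 25451
Step 3: m_dot = 32.946 / 25451 = 0.001294 kg/s

0.001294 kg/s


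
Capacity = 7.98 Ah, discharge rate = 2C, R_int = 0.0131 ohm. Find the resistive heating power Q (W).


Step 1: I = C_rate * capacity = 2 * 7.98 = 15.96 A
Step 2: Q = I^2 * R = 15.96^2 * 0.0131 = 254.72 * 0.0131 = 3.337 W

3.337 W


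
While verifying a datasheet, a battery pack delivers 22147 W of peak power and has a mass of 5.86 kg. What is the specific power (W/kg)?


Specific power = 22147 W / 5.86 kg = 3779 W/kg

3779 W/kg


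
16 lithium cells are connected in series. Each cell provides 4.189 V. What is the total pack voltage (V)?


With 16 cells in series at 4.189 V each, V_pack = 67.024 V

67.024 V


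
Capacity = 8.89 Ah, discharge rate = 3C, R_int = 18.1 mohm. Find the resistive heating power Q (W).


Convert: R = 18.1 mohm = 0.0181 ohm
Step 1: I = C_rate * capacity = 3 * 8.89 = 26.67 A
Step 2: Q = I^2 * R = 26.67^2 * 0.0181 = 711.29 * 0.0181 = 12.87 W

12.87 W


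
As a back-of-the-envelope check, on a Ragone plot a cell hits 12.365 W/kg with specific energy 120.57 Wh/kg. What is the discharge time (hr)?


t = E / P = 120.57 / 12.365 = 9.751 hr

9.751 hr


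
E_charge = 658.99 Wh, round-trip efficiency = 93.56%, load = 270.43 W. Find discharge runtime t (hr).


Step 1: E_discharge = eta/100 * E_charge = 93.56/100 * 658.99 = 616.55 Wh
Step 2: t = E_discharge / P = 616.55 / 270.43 = 2.280 hr

2.280 hr


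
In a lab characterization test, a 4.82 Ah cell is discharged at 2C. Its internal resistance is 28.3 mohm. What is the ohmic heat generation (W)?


Convert: R = 28.3 mohm = 0.0283 ohm
Step 1: I = C_rate * capacity = 2 * 4.82 = 9.64 A
Step 2: Q = I^2 * R = 9.64^2 * 0.0283 = 92.93 * 0.0283 = 2.630 W

2.630 W


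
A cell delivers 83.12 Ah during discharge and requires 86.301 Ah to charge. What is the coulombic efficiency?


Coulombic efficiency = 83.12/86.301 * 100% = 96.31%

96.31%


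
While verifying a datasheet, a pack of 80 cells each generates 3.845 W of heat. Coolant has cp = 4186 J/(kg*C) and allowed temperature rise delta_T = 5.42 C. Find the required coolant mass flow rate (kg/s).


Step 1: Total heat Q = 80 * 3.845 W = 307.6 W
Step 2: denom = cp * dT = 4186 * 5.42 = 22688
Step 3: m_dot = 307.6 / 22688 = 0.01356 kg/s

0.01356 kg/s


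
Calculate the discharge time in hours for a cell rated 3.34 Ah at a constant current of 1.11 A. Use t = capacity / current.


Runtime = 3.34 Ah / 1.11 A = 3.009 hr

3.009 hr


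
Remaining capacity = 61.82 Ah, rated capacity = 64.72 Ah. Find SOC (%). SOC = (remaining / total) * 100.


SOC% = 61.82 / 64.72 * 100 = 95.52%

95.52%


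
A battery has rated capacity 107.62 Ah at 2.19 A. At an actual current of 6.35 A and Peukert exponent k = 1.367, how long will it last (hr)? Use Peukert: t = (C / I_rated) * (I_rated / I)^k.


Step 1: t_rated = C / I_rated = 107.62 / 2.19 = 49.142 hr
Step 2: ratio = 2.19 / 6.35 = 0.34488
Step 3: ratio^k = 0.34488^1.367 = 0.23334
Step 4: t = t_rated * ratio^k = 49.142 * 0.23334 = 11.47 hr

11.47 hr


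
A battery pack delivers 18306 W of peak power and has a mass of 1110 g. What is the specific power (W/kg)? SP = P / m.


Convert: m = 1110 g = 1.11 kg
SP = P / m = 18306 / 1.11 = 16490 W/kg

16490 W/kg


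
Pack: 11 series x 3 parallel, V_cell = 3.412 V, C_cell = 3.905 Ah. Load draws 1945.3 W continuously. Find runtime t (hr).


Step 1: E_pack = Ns * V_cell * Np * C_cell = 11 * 3.412 * 3 * 3.905 = 439.69 Wh
Step 2: t = E_pack / P = 439.69 / 1945.3 = 0.2260 hr

0.2260 hr


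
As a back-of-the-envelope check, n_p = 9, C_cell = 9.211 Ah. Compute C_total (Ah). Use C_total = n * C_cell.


C_total = 9 * 9.211 = 82.899 Ah

82.899 Ah


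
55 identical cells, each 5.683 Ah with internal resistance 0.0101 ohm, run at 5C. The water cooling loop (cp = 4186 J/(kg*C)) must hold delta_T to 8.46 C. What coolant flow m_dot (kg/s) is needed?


Step 1: I = 5 * 5.683 = 28.415 A
Step 2: Q_cell = I^2 * R = 28.415^2 * 0.0101 = 8.1549 W
Step 3: Q_total = 55 * 8.1549 = 448.52 W
Step 4: m_dot = Q_total / (cp * dT) = 448.52 / (4186 * 8.46) = 0.01267 kg/s

0.01267 kg/s


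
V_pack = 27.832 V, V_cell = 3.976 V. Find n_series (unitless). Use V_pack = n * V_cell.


n = V_pack / V_cell = 27.832 / 3.976 = 7

7


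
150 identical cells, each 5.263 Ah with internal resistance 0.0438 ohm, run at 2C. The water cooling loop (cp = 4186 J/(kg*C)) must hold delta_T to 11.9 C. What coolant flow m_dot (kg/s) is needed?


Step 1: I = 2 * 5.263 = 10.526 A
Step 2: Q_cell = I^2 * R = 10.526^2 * 0.0438 = 4.8529 W
Step 3: Q_total = 150 * 4.8529 = 727.94 W
Step 4: m_dot = Q_total / (cp * dT) = 727.94 / (4186 * 11.9) = 0.01461 kg/s

0.01461 kg/s


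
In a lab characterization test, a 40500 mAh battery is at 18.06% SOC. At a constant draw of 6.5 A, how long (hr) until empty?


Convert: C_total = 40500 mAh = 40.5 Ah
Step 1: remaining = SOC/100 * C_total = 18.06/100 * 40.5 = 7.3143 Ah
Step 2: t = remaining / I = 7.3143 / 6.5 = 1.125 hr

1.125 hr


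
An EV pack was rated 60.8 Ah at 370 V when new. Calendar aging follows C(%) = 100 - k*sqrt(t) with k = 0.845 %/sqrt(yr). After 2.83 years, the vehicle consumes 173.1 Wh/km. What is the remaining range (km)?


Step 1: capacity retention = 100 - 0.845 * sqrt(2.83) = 100 - 0.845 * 1.6823 = 98.578%
Step 2: C_now = 60.8 * 98.578/100 = 59.935 Ah
Step 3: E_pack = V * C_now = 370 * 59.935 = 22176 Wh
Step 4: range = E_pack / consumption = 22176 / 173.1 = 128.1 km

128.1 km


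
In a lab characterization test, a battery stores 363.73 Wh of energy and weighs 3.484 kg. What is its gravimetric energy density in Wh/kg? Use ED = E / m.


Specific energy = 363.73 Wh / 3.484 kg = 104.4 Wh/kg

104.4 Wh/kg


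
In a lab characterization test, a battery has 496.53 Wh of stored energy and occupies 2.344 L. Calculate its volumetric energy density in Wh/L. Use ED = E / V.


ED = E / V = 496.53 / 2.344 = 211.8 Wh/L

211.8 Wh/L


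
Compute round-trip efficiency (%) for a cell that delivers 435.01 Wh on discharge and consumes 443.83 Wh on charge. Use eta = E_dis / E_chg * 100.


Round-trip efficiency = 435.01/443.83 * 100% = 98.01%

98.01%


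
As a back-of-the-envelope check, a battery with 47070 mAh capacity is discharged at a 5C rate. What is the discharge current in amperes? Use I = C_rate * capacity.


Convert: capacity = 47070 mAh = 47.07 Ah
At 5C: I = 5 * 47.07 Ah = 235.35 A

235.35 A


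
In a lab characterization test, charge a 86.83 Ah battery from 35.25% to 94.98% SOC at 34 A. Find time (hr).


Step 1: dSOC = 94.98% - 35.25% = 59.73%
Step 2: delta_Ah = 86.83 * 59.73 / 100 = 51.864 Ah
Step 3: t = 51.864 / 34 = 1.525 hr

1.525 hr


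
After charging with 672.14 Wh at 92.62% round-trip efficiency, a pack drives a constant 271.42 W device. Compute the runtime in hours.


Step 1: E_discharge = eta/100 * E_charge = 92.62/100 * 672.14 = 622.54 Wh
Step 2: t = E_discharge / P = 622.54 / 271.42 = 2.294 hr

2.294 hr


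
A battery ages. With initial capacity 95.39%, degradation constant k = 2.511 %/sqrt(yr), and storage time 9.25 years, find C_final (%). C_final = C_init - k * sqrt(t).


sqrt(t) = sqrt(9.25) = 3.0414
C_final = 95.39 - 2.511 * 3.0414 = 87.75%

87.75%


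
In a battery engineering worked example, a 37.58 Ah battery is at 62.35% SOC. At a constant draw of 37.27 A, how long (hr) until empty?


Step 1: remaining = SOC/100 * C_total = 62.35/100 * 37.58 = 23.431 Ah
Step 2: t = remaining / I = 23.431 / 37.27 = 0.6287 hr

0.6287 hr


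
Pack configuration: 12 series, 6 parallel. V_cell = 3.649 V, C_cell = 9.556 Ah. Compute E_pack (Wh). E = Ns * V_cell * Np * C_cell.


V_pack = 12 * 3.649 = 43.788 V
C_pack = 6 * 9.556 = 57.336 Ah
E = V_pack * C_pack = 43.788 * 57.336 = 2511 Wh

2511 Wh


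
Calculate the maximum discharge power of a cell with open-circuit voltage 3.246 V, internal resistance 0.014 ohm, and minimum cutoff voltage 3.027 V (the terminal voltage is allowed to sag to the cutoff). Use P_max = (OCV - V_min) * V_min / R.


P_max = (OCV - V_min) * V_min / R = (3.246 - 3.027) * 3.027 / 0.014 = 0.219 * 3.027 / 0.014 = 47.35 W

47.35 W


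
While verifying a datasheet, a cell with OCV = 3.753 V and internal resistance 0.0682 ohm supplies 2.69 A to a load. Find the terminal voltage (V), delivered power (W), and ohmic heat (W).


Step 1: V_terminal = OCV - I*R = 3.753 - 2.69 * 0.0682 = 3.5695 V
Step 2: P_out = V_terminal * I = 3.5695 * 2.69 = 9.602 W
Step 3: Q = I^2 * R = 2.69^2 * 0.0682 = 0.4935 W

V=3.5695 V, P=9.602 W, Q=0.4935 W


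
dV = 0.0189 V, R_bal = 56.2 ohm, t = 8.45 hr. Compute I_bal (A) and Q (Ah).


First, Ohm's law: I_bal = 0.0189 V / 56.2 ohm = 3.3630e-04 A
Then Q = I * t = 3.3630e-04 A * 8.45 hr = 0.002842 Ah

I=3.3630e-04 A, Q=0.002842 Ah


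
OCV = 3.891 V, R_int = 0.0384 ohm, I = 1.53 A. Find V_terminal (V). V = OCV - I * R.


IR drop = 1.53 * 0.0384 = 0.058752 V
V = 3.891 - 0.058752 = 3.832 V

3.832 V


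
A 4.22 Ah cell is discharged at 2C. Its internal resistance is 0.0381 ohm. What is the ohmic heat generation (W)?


Step 1: I = C_rate * capacity = 2 * 4.22 = 8.44 A
Step 2: Q = I^2 * R = 8.44^2 * 0.0381 = 71.234 * 0.0381 = 2.714 W

2.714 W


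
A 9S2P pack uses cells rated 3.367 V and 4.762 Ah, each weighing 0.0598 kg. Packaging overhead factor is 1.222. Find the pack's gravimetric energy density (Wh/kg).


Step 1: V_pack = 9 * 3.367 = 30.303 V
Step 2: C_pack = 2 * 4.762 = 9.524 Ah
Step 3: E_pack = V_pack * C_pack = 30.303 * 9.524 = 288.61 Wh
Step 4: m_pack = 9 * 2 * 0.0598 * 1.222 = 1.3154 kg
Step 5: ED = E_pack / m_pack = 288.61 / 1.3154 = 219.4 Wh/kg

219.4 Wh/kg


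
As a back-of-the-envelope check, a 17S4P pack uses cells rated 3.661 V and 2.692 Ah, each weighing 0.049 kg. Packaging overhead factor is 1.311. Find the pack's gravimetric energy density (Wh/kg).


Step 1: V_pack = 17 * 3.661 = 62.237 V
Step 2: C_pack = 4 * 2.692 = 10.768 Ah
Step 3: E_pack = V_pack * C_pack = 62.237 * 10.768 = 670.17 Wh
Step 4: m_pack = 17 * 4 * 0.049 * 1.311 = 4.3683 kg
Step 5: ED = E_pack / m_pack = 670.17 / 4.3683 = 153.4 Wh/kg

153.4 Wh/kg


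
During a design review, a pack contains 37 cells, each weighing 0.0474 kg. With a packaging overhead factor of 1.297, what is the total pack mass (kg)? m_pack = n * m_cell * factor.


m_pack = n * m_cell * overhead = 37 * 0.0474 * 1.297 = 2.275 kg

2.275 kg


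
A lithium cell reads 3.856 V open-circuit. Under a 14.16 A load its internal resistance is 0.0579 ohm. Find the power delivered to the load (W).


Step 1: V_terminal = OCV - I*R = 3.856 - 14.16 * 0.0579 = 3.0361 V
Step 2: P_out = V_terminal * I = 3.0361 * 14.16 = 42.99 W

42.99 W


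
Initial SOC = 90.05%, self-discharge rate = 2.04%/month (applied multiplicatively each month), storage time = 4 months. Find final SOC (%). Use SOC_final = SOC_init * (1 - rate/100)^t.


Monthly retention factor = 1 - 2.04/100 = 0.9796
Over 4 months: factor^4 = 0.92086
SOC_final = 90.05 * 0.92086 = 82.92%

82.92%


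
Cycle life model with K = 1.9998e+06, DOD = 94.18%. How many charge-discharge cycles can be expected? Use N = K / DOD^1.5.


DOD^1.5 = 913.98
N = K / DOD^1.5 = 1.9998e+06 / 913.98 = 2188

2188 cycles


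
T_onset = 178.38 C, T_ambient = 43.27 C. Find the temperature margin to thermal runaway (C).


margin = T_onset - T_ambient = 178.38 - 43.27 = 135.11 C

135.11 C


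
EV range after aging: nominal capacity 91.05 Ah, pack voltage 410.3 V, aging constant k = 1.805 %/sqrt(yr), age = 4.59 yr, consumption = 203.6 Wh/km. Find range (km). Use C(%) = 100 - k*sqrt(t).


Step 1: capacity retention = 100 - 1.805 * sqrt(4.59) = 100 - 1.805 * 2.1424 = 96.133%
Step 2: C_now = 91.05 * 96.133/100 = 87.529 Ah
Step 3: E_pack = V * C_now = 410.3 * 87.529 = 35913 Wh
Step 4: range = E_pack / consumption = 35913 / 203.6 = 176.4 km

176.4 km


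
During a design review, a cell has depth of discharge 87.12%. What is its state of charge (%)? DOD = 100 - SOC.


SOC = 100 - DOD = 100 - 87.12 = 12.88%

12.88%


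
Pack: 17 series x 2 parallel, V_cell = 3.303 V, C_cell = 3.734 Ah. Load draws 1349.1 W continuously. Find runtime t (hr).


Step 1: E_pack = Ns * V_cell * Np * C_cell = 17 * 3.303 * 2 * 3.734 = 419.34 Wh
Step 2: t = E_pack / P = 419.34 / 1349.1 = 0.3108 hr

0.3108 hr


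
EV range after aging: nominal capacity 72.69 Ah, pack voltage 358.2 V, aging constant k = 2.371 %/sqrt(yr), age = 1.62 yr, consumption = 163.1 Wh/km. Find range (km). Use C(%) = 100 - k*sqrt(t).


Step 1: capacity retention = 100 - 2.371 * sqrt(1.62) = 100 - 2.371 * 1.2728 = 96.982%
Step 2: C_now = 72.69 * 96.982/100 = 70.496 Ah
Step 3: E_pack = V * C_now = 358.2 * 70.496 = 25252 Wh
Step 4: range = E_pack / consumption = 25252 / 163.1 = 154.8 km

154.8 km


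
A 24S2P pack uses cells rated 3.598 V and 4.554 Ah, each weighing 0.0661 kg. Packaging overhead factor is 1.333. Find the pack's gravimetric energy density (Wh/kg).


Step 1: V_pack = 24 * 3.598 = 86.352 V
Step 2: C_pack = 2 * 4.554 = 9.108 Ah
Step 3: E_pack = V_pack * C_pack = 86.352 * 9.108 = 786.49 Wh
Step 4: m_pack = 24 * 2 * 0.0661 * 1.333 = 4.2293 kg
Step 5: ED = E_pack / m_pack = 786.49 / 4.2293 = 186.0 Wh/kg

186.0 Wh/kg


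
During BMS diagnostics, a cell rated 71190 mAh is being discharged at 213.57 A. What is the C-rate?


Convert: capacity = 71190 mAh = 71.19 Ah
Rearranging: C_rate = 213.57 / 71.19 = 3C

3C


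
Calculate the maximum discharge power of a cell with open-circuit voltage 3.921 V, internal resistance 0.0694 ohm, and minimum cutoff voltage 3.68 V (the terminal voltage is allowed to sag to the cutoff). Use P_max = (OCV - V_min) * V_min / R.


P_max = (OCV - V_min) * V_min / R = (3.921 - 3.68) * 3.68 / 0.0694 = 0.241 * 3.68 / 0.0694 = 12.78 W

12.78 W


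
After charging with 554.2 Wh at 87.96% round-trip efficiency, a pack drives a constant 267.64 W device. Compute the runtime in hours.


Step 1: E_discharge = eta/100 * E_charge = 87.96/100 * 554.2 = 487.47 Wh
Step 2: t = E_discharge / P = 487.47 / 267.64 = 1.821 hr

1.821 hr


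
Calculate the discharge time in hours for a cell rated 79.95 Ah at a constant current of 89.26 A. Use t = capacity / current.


t = capacity / current = 79.95 / 89.26 = 0.8957 hr

0.8957 hr


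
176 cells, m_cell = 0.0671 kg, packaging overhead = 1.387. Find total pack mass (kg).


m_pack = n * m_cell * overhead = 176 * 0.0671 * 1.387 = 16.38 kg

16.38 kg


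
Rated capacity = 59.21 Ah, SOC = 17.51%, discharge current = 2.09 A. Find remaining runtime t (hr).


Step 1: remaining = SOC/100 * C_total = 17.51/100 * 59.21 = 10.368 Ah
Step 2: t = remaining / I = 10.368 / 2.09 = 4.961 hr

4.961 hr


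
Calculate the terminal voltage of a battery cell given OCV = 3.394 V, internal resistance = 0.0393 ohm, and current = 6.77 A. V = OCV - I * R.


IR drop = 6.77 * 0.0393 = 0.26606 V
V = 3.394 - 0.26606 = 3.128 V

3.128 V


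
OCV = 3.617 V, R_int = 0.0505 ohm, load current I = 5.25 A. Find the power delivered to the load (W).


Step 1: V_terminal = OCV - I*R = 3.617 - 5.25 * 0.0505 = 3.3519 V
Step 2: P_out = V_terminal * I = 3.3519 * 5.25 = 17.60 W

17.60 W


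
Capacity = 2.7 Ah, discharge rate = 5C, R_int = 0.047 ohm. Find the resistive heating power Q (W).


Step 1: I = C_rate * capacity = 5 * 2.7 = 13.5 A
Step 2: Q = I^2 * R = 13.5^2 * 0.047 = 182.25 * 0.047 = 8.566 W

8.566 W


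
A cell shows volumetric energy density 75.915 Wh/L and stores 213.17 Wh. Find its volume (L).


V = E / ED = 213.17 / 75.915 = 2.808 L

2.808 L


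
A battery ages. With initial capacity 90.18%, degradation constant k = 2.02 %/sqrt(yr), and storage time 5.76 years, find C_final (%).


Step 1: sqrt(5.76 yr) = 2.4
Step 2: drop = 2.02 * 2.4 = 4.848
Step 3: C_final = 90.18 - 4.848 = 85.33%

85.33%


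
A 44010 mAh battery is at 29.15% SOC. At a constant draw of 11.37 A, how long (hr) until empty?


Convert: C_total = 44010 mAh = 44.01 Ah
Step 1: remaining = SOC/100 * C_total = 29.15/100 * 44.01 = 12.829 Ah
Step 2: t = remaining / I = 12.829 / 11.37 = 1.128 hr

1.128 hr


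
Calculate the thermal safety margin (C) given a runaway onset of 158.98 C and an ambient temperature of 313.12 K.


Convert: T_ambient = 313.12 K = 39.97 C
margin = 158.98 - 39.97 = 119.01 C

119.01 C


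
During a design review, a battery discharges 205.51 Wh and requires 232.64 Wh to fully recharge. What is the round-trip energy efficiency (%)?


eta_e = E_dis / E_chg * 100 = 205.51 / 232.64 * 100 = 88.34%

88.34%


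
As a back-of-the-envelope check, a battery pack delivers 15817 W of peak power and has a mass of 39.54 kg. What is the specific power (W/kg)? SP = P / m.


SP = P / m = 15817 / 39.54 = 400.0 W/kg

400.0 W/kg


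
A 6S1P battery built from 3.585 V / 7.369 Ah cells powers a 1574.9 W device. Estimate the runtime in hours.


Step 1: E_pack = Ns * V_cell * Np * C_cell = 6 * 3.585 * 1 * 7.369 = 158.51 Wh
Step 2: t = E_pack / P = 158.51 / 1574.9 = 0.1006 hr

0.1006 hr


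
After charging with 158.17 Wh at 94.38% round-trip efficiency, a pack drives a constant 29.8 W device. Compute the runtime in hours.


Step 1: E_discharge = eta/100 * E_charge = 94.38/100 * 158.17 = 149.28 Wh
Step 2: t = E_discharge / P = 149.28 / 29.8 = 5.009 hr

5.009 hr


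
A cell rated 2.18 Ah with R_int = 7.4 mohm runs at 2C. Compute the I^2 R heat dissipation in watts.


Convert: R = 7.4 mohm = 0.0074 ohm
Step 1: I = C_rate * capacity = 2 * 2.18 = 4.36 A
Step 2: Q = I^2 * R = 4.36^2 * 0.0074 = 19.01 * 0.0074 = 0.1407 W

0.1407 W


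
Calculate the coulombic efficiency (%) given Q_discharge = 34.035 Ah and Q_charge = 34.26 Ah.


eta_c = Q_dis / Q_chg * 100 = 34.035 / 34.26 * 100 = 99.34%

99.34%


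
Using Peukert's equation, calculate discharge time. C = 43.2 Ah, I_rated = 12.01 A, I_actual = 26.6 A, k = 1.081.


t_rated = C / I_rated = 43.2 / 12.01 = 3.597 hr
(I_rated/I)^k = (0.4515)^1.081 = 0.42334
t = t_rated * (I_rated/I)^k = 3.597 * 0.42334 = 1.523 hr

1.523 hr


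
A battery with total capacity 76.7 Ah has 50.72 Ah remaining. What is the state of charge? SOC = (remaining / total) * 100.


SOC% = 50.72 / 76.7 * 100 = 66.13%

66.13%


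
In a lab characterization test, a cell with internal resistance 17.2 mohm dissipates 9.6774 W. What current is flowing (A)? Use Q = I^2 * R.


Convert: R = 17.2 mohm = 0.0172 ohm
I = sqrt(Q / R) = sqrt(9.6774 / 0.0172) = sqrt(562.64) = 23.72 A

23.72 A


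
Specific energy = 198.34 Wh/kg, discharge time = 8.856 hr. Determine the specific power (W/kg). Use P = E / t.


P_specific = E / t = 198.34 / 8.856 = 22.40 W/kg

22.40 W/kg


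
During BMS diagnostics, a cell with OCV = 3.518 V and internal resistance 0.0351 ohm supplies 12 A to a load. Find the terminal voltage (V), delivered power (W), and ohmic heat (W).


Step 1: V_terminal = OCV - I*R = 3.518 - 12 * 0.0351 = 3.0968 V
Step 2: P_out = V_terminal * I = 3.0968 * 12 = 37.16 W
Step 3: Q = I^2 * R = 12^2 * 0.0351 = 5.054 W

V=3.0968 V, P=37.16 W, Q=5.054 W


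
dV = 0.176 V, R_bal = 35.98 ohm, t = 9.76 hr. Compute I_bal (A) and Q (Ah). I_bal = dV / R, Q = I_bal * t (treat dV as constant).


I_bal = dV / R = 0.176 / 35.98 = 0.0048916 A
Q = I_bal * t = 0.0048916 * 9.76 = 0.04774 Ah

I=0.0048916 A, Q=0.04774 Ah


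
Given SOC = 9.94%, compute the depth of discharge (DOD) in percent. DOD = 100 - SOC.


DOD = 100 - SOC = 100 - 9.94 = 90.06%

90.06%


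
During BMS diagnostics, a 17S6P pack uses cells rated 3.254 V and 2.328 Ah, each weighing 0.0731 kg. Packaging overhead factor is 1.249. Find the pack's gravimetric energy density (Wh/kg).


Step 1: V_pack = 17 * 3.254 = 55.318 V
Step 2: C_pack = 6 * 2.328 = 13.968 Ah
Step 3: E_pack = V_pack * C_pack = 55.318 * 13.968 = 772.68 Wh
Step 4: m_pack = 17 * 6 * 0.0731 * 1.249 = 9.3128 kg
Step 5: ED = E_pack / m_pack = 772.68 / 9.3128 = 82.97 Wh/kg

82.97 Wh/kg


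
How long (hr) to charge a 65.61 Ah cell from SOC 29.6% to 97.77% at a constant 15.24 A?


delta_Ah = 65.61 * (97.77 - 29.6) / 100 = 44.726 Ah
t = delta_Ah / I = 44.726 / 15.24 = 2.935 hr

2.935 hr


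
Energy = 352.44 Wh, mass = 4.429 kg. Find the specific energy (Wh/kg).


Specific energy = 352.44 Wh / 4.429 kg = 79.58 Wh/kg

79.58 Wh/kg


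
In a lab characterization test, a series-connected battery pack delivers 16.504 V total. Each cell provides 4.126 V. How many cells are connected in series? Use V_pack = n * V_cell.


n = V_pack / V_cell = 16.504 / 4.126 = 4

4


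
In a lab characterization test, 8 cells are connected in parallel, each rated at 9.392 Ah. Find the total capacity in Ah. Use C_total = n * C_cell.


Parallel capacities add: 8 * 9.392 Ah = 75.136 Ah

75.136 Ah


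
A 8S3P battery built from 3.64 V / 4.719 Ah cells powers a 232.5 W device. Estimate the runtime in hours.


Step 1: E_pack = Ns * V_cell * Np * C_cell = 8 * 3.64 * 3 * 4.719 = 412.25 Wh
Step 2: t = E_pack / P = 412.25 / 232.5 = 1.773 hr

1.773 hr


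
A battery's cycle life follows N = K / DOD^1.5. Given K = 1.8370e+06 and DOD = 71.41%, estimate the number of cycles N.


Step 1: DOD^1.5 = 71.41^1.5 = 603.45
Step 2: N = 1.8370e+06 / 603.45 = 3044 cycles

3044 cycles


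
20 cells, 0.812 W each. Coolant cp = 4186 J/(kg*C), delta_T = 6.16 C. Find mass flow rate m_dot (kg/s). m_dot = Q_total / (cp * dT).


Step 1: Total heat Q = 20 * 0.812 W = 16.24 W
Step 2: denom = cp * dT = 4186 * 6.16 = 25786
Step 3: m_dot = 16.24 / 25786 = 6.298e-04 kg/s

6.298e-04 kg/s


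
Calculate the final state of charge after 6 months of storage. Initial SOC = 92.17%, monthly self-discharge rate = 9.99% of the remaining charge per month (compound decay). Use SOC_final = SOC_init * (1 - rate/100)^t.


Monthly retention factor = 1 - 9.99/100 = 0.9001
Over 6 months: factor^6 = 0.5318
SOC_final = 92.17 * 0.5318 = 49.02%

49.02%


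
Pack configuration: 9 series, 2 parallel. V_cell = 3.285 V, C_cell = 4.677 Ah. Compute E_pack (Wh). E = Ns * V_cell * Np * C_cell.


E = Ns * Vcell * Np * Ccell = 9 * 3.285 * 2 * 4.677 = 276.6 Wh

276.6 Wh


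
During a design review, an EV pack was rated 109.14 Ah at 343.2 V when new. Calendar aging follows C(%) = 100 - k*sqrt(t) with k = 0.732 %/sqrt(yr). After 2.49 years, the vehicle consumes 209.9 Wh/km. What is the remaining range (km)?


Step 1: capacity retention = 100 - 0.732 * sqrt(2.49) = 100 - 0.732 * 1.578 = 98.845%
Step 2: C_now = 109.14 * 98.845/100 = 107.88 Ah
Step 3: E_pack = V * C_now = 343.2 * 107.88 = 37024 Wh
Step 4: range = E_pack / consumption = 37024 / 209.9 = 176.4 km

176.4 km


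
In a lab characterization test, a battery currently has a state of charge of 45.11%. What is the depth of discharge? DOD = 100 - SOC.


DOD = 100 - SOC = 100 - 45.11 = 54.89%

54.89%


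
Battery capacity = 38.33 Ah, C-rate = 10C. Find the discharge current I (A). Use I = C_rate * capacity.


At 10C: I = 10 * 38.33 Ah = 383.3 A

383.3 A


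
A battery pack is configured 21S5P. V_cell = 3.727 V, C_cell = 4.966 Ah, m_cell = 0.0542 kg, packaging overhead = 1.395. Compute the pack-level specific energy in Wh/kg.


Step 1: V_pack = 21 * 3.727 = 78.267 V
Step 2: C_pack = 5 * 4.966 = 24.83 Ah
Step 3: E_pack = V_pack * C_pack = 78.267 * 24.83 = 1943.4 Wh
Step 4: m_pack = 21 * 5 * 0.0542 * 1.395 = 7.9389 kg
Step 5: ED = E_pack / m_pack = 1943.4 / 7.9389 = 244.8 Wh/kg

244.8 Wh/kg


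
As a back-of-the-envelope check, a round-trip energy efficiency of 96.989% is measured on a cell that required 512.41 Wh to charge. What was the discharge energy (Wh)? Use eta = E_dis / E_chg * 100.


E_dis = eta/100 * E_chg = 96.989/100 * 512.41 = 497.0 Wh

497.0 Wh


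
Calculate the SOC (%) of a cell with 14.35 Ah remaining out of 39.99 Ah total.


SOC = (remaining / total) * 100 = (14.35 / 39.99) * 100 = 35.88%

35.88%


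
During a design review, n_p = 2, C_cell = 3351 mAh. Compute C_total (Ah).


Convert: C_cell = 3351 mAh = 3.351 Ah
C_total = 2 * 3.351 = 6.702 Ah

6.702 Ah


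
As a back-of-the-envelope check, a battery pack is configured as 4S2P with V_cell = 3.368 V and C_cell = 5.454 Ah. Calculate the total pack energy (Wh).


V_pack = 4 * 3.368 = 13.472 V
C_pack = 2 * 5.454 = 10.908 Ah
E = V_pack * C_pack = 13.472 * 10.908 = 147.0 Wh

147.0 Wh


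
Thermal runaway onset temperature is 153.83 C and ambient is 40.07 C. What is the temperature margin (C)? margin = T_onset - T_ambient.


Safety margin = 153.83 C - 40.07 C = 113.76 C

113.76 C


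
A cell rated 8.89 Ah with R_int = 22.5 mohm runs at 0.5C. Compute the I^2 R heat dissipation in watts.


Convert: R = 22.5 mohm = 0.0225 ohm
Step 1: I = C_rate * capacity = 0.5 * 8.89 = 4.445 A
Step 2: Q = I^2 * R = 4.445^2 * 0.0225 = 19.758 * 0.0225 = 0.4446 W

0.4446 W


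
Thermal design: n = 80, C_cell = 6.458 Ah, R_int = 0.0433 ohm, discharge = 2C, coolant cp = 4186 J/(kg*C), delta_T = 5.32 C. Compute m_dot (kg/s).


Step 1: I = 2 * 6.458 = 12.916 A
Step 2: Q_cell = I^2 * R = 12.916^2 * 0.0433 = 7.2234 W
Step 3: Q_total = 80 * 7.2234 = 577.87 W
Step 4: m_dot = Q_total / (cp * dT) = 577.87 / (4186 * 5.32) = 0.02595 kg/s

0.02595 kg/s


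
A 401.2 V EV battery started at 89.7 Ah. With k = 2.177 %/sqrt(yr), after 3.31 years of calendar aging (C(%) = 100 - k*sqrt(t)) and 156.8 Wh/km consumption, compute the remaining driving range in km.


Step 1: capacity retention = 100 - 2.177 * sqrt(3.31) = 100 - 2.177 * 1.8193 = 96.039%
Step 2: C_now = 89.7 * 96.039/100 = 86.147 Ah
Step 3: E_pack = V * C_now = 401.2 * 86.147 = 34562 Wh
Step 4: range = E_pack / consumption = 34562 / 156.8 = 220.4 km

220.4 km


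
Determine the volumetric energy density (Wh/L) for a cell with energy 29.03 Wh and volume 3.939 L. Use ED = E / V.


Volumetric ED = 29.03 Wh / 3.939 L = 7.370 Wh/L

7.370 Wh/L


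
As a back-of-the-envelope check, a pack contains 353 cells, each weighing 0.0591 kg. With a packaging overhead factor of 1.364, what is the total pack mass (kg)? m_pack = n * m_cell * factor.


Cell mass sum = 353 * 0.0591 = 20.862 kg
With overhead 1.364: m_pack = 20.862 * 1.364 = 28.46 kg

28.46 kg


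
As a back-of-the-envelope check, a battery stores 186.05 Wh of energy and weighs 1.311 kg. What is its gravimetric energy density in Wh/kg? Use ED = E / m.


Specific energy = 186.05 Wh / 1.311 kg = 141.9 Wh/kg

141.9 Wh/kg


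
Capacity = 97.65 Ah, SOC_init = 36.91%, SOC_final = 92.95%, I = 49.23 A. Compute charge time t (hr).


Step 1: dSOC = 92.95% - 36.91% = 56.04%
Step 2: delta_Ah = 97.65 * 56.04 / 100 = 54.723 Ah
Step 3: t = 54.723 / 49.23 = 1.112 hr

1.112 hr


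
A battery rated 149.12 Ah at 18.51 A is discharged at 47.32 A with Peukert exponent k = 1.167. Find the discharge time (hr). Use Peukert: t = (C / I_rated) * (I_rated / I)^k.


Step 1: t_rated = C / I_rated = 149.12 / 18.51 = 8.0562 hr
Step 2: ratio = 18.51 / 47.32 = 0.39117
Step 3: ratio^k = 0.39117^1.167 = 0.33442
Step 4: t = t_rated * ratio^k = 8.0562 * 0.33442 = 2.694 hr

2.694 hr


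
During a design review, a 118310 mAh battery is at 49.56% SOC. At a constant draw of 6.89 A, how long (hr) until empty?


Convert: C_total = 118310 mAh = 118.31 Ah
Step 1: remaining = SOC/100 * C_total = 49.56/100 * 118.31 = 58.634 Ah
Step 2: t = remaining / I = 58.634 / 6.89 = 8.510 hr

8.510 hr


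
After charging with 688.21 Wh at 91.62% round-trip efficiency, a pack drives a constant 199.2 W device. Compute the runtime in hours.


Step 1: E_discharge = eta/100 * E_charge = 91.62/100 * 688.21 = 630.54 Wh
Step 2: t = E_discharge / P = 630.54 / 199.2 = 3.165 hr

3.165 hr


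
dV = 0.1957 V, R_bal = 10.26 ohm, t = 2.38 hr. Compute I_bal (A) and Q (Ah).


First, Ohm's law: I_bal = 0.1957 V / 10.26 ohm = 0.019074 A
Then Q = I * t = 0.019074 A * 2.38 hr = 0.04540 Ah

I=0.019074 A, Q=0.04540 Ah


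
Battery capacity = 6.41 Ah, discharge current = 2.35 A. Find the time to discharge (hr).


t = capacity / current = 6.41 / 2.35 = 2.728 hr

2.728 hr


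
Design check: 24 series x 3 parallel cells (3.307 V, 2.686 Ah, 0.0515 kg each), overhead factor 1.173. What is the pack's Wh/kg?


Step 1: V_pack = 24 * 3.307 = 79.368 V
Step 2: C_pack = 3 * 2.686 = 8.058 Ah
Step 3: E_pack = V_pack * C_pack = 79.368 * 8.058 = 639.55 Wh
Step 4: m_pack = 24 * 3 * 0.0515 * 1.173 = 4.3495 kg
Step 5: ED = E_pack / m_pack = 639.55 / 4.3495 = 147.0 Wh/kg

147.0 Wh/kg


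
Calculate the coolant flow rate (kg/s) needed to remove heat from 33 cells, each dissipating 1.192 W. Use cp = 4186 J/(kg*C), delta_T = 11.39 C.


Step 1: Total heat Q = 33 * 1.192 W = 39.336 W
Step 2: denom = cp * dT = 4186 * 11.39 = 47679
Step 3: m_dot = 39.336 / 47679 = 8.250e-04 kg/s

8.250e-04 kg/s


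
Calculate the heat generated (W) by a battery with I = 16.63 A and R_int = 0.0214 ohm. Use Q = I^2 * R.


Q = I^2 * R = 16.63^2 * 0.0214 = 5.918 W

5.918 W


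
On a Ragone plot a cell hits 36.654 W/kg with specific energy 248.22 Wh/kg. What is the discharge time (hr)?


t = E / P = 248.22 / 36.654 = 6.772 hr

6.772 hr


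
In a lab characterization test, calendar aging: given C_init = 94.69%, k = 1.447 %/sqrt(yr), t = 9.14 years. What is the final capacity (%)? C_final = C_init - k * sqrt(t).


sqrt(t) = sqrt(9.14) = 3.0232
C_final = 94.69 - 1.447 * 3.0232 = 90.32%

90.32%


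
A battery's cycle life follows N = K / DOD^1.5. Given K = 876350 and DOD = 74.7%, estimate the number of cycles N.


Step 1: DOD^1.5 = 74.7^1.5 = 645.63
Step 2: N = 876350 / 645.63 = 1357 cycles

1357 cycles


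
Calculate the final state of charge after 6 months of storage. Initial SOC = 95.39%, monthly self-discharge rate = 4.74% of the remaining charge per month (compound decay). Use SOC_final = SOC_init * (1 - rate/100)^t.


decay = (1 - 4.74/100)^6 = 0.74725
SOC_final = 95.39 * 0.74725 = 71.28%

71.28%


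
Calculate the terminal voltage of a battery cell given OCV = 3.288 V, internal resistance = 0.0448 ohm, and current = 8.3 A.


V = OCV - I*R = 3.288 - 8.3 * 0.0448 = 2.916 V

2.916 V


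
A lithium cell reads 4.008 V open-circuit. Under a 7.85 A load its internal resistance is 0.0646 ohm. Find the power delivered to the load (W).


Step 1: V_terminal = OCV - I*R = 4.008 - 7.85 * 0.0646 = 3.5009 V
Step 2: P_out = V_terminal * I = 3.5009 * 7.85 = 27.48 W

27.48 W


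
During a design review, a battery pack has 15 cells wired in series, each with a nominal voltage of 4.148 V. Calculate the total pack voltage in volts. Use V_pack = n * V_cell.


With 15 cells in series at 4.148 V each, V_pack = 62.22 V

62.22 V


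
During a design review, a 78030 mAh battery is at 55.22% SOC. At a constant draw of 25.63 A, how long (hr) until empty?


Convert: C_total = 78030 mAh = 78.03 Ah
Step 1: remaining = SOC/100 * C_total = 55.22/100 * 78.03 = 43.088 Ah
Step 2: t = remaining / I = 43.088 / 25.63 = 1.681 hr

1.681 hr


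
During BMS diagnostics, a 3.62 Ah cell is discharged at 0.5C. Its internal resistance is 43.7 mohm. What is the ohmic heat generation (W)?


Convert: R = 43.7 mohm = 0.0437 ohm
Step 1: I = C_rate * capacity = 0.5 * 3.62 = 1.81 A
Step 2: Q = I^2 * R = 1.81^2 * 0.0437 = 3.2761 * 0.0437 = 0.1432 W

0.1432 W


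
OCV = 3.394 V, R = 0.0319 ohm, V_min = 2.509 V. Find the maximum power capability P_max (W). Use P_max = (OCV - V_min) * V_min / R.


P_max = (OCV - V_min) * V_min / R = (3.394 - 2.509) * 2.509 / 0.0319 = 0.885 * 2.509 / 0.0319 = 69.61 W

69.61 W


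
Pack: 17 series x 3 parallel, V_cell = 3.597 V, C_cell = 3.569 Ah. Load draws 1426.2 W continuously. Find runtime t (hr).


Step 1: E_pack = Ns * V_cell * Np * C_cell = 17 * 3.597 * 3 * 3.569 = 654.72 Wh
Step 2: t = E_pack / P = 654.72 / 1426.2 = 0.4591 hr

0.4591 hr


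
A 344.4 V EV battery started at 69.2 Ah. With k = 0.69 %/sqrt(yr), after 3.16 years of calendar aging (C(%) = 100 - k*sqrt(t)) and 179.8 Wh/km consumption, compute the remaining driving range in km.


Step 1: capacity retention = 100 - 0.69 * sqrt(3.16) = 100 - 0.69 * 1.7776 = 98.773%
Step 2: C_now = 69.2 * 98.773/100 = 68.351 Ah
Step 3: E_pack = V * C_now = 344.4 * 68.351 = 23540 Wh
Step 4: range = E_pack / consumption = 23540 / 179.8 = 130.9 km

130.9 km


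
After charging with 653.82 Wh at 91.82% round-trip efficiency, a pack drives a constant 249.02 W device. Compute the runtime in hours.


Step 1: E_discharge = eta/100 * E_charge = 91.82/100 * 653.82 = 600.34 Wh
Step 2: t = E_discharge / P = 600.34 / 249.02 = 2.411 hr

2.411 hr


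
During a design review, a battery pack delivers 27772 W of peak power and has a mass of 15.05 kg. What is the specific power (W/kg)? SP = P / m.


Specific power = 27772 W / 15.05 kg = 1845 W/kg

1845 W/kg


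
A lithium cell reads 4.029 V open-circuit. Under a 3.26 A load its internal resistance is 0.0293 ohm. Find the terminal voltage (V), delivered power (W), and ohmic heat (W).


Step 1: V_terminal = OCV - I*R = 4.029 - 3.26 * 0.0293 = 3.9335 V
Step 2: P_out = V_terminal * I = 3.9335 * 3.26 = 12.82 W
Step 3: Q = I^2 * R = 3.26^2 * 0.0293 = 0.3114 W

V=3.9335 V, P=12.82 W, Q=0.3114 W


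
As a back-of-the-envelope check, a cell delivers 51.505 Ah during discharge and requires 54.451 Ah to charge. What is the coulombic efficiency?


Coulombic efficiency = 51.505/54.451 * 100% = 94.59%

94.59%


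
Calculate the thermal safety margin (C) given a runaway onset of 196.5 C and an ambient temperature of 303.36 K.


Convert: T_ambient = 303.36 K = 30.21 C
margin = 196.5 - 30.21 = 166.29 C

166.29 C


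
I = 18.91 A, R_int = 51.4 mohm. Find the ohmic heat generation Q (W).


Convert: R = 51.4 mohm = 0.0514 ohm
Q = I^2 * R = 18.91^2 * 0.0514 = 18.38 W

18.38 W


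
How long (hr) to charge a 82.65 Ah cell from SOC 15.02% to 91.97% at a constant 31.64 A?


Step 1: dSOC = 91.97% - 15.02% = 76.95%
Step 2: delta_Ah = 82.65 * 76.95 / 100 = 63.599 Ah
Step 3: t = 63.599 / 31.64 = 2.010 hr

2.010 hr


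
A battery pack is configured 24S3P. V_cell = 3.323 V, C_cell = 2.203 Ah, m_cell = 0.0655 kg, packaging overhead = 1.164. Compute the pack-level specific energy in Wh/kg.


Step 1: V_pack = 24 * 3.323 = 79.752 V
Step 2: C_pack = 3 * 2.203 = 6.609 Ah
Step 3: E_pack = V_pack * C_pack = 79.752 * 6.609 = 527.08 Wh
Step 4: m_pack = 24 * 3 * 0.0655 * 1.164 = 5.4894 kg
Step 5: ED = E_pack / m_pack = 527.08 / 5.4894 = 96.02 Wh/kg

96.02 Wh/kg


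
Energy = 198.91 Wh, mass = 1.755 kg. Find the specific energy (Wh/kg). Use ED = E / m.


Specific energy = 198.91 Wh / 1.755 kg = 113.3 Wh/kg

113.3 Wh/kg


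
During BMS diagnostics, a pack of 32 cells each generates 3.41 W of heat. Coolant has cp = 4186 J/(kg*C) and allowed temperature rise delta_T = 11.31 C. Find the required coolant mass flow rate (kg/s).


Q_total = 32 * 3.41 = 109.12 W
m_dot = Q_total / (cp * dT) = 109.12 / (4186 * 11.31) = 0.002305 kg/s

0.002305 kg/s


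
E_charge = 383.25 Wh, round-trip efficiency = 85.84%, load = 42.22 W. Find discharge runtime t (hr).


Step 1: E_discharge = eta/100 * E_charge = 85.84/100 * 383.25 = 328.98 Wh
Step 2: t = E_discharge / P = 328.98 / 42.22 = 7.792 hr

7.792 hr


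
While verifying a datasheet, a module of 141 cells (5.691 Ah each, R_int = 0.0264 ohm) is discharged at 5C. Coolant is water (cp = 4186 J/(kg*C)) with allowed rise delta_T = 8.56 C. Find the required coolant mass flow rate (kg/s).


Step 1: I = 5 * 5.691 = 28.455 A
Step 2: Q_cell = I^2 * R = 28.455^2 * 0.0264 = 21.376 W
Step 3: Q_total = 141 * 21.376 = 3014 W
Step 4: m_dot = Q_total / (cp * dT) = 3014 / (4186 * 8.56) = 0.08411 kg/s

0.08411 kg/s


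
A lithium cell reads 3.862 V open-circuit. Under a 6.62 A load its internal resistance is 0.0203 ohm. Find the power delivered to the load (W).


Step 1: V_terminal = OCV - I*R = 3.862 - 6.62 * 0.0203 = 3.7276 V
Step 2: P_out = V_terminal * I = 3.7276 * 6.62 = 24.68 W

24.68 W


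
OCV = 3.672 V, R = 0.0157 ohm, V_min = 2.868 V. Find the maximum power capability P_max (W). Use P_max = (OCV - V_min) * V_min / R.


P_max = (OCV - V_min) * V_min / R = (3.672 - 2.868) * 2.868 / 0.0157 = 0.804 * 2.868 / 0.0157 = 146.9 W

146.9 W


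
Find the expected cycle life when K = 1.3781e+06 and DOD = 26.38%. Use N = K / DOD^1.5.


DOD^1.5 = 135.49
N = K / DOD^1.5 = 1.3781e+06 / 135.49 = 10170

10170 cycles


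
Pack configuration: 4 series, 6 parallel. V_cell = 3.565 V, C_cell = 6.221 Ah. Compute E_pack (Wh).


V_pack = 4 * 3.565 = 14.26 V
C_pack = 6 * 6.221 = 37.326 Ah
E = V_pack * C_pack = 14.26 * 37.326 = 532.3 Wh

532.3 Wh


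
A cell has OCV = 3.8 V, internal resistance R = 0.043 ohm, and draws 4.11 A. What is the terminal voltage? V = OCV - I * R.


V = OCV - I*R = 3.8 - 4.11 * 0.043 = 3.623 V

3.623 V


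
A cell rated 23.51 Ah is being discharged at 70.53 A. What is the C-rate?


C_rate = I / capacity = 70.53 / 23.51 = 3C

3C


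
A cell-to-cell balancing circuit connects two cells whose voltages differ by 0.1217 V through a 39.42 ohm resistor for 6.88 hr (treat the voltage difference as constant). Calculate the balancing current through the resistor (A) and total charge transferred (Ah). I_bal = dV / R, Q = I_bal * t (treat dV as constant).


I_bal = dV / R = 0.1217 / 39.42 = 0.0030873 A
Q = I_bal * t = 0.0030873 * 6.88 = 0.02124 Ah

I=0.0030873 A, Q=0.02124 Ah


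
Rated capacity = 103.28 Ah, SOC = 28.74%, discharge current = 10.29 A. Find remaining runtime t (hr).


Step 1: remaining = SOC/100 * C_total = 28.74/100 * 103.28 = 29.683 Ah
Step 2: t = remaining / I = 29.683 / 10.29 = 2.885 hr

2.885 hr


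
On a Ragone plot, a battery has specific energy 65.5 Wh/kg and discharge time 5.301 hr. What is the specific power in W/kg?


Specific power = 65.5 Wh/kg / 5.301 hr = 12.36 W/kg

12.36 W/kg


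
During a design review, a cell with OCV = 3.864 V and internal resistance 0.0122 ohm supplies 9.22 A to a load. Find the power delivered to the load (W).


Step 1: V_terminal = OCV - I*R = 3.864 - 9.22 * 0.0122 = 3.7515 V
Step 2: P_out = V_terminal * I = 3.7515 * 9.22 = 34.59 W

34.59 W


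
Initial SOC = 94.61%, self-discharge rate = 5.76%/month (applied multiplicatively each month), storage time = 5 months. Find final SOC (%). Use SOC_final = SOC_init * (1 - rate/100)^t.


Monthly retention factor = 1 - 5.76/100 = 0.9424
Over 5 months: factor^5 = 0.74332
SOC_final = 94.61 * 0.74332 = 70.33%

70.33%


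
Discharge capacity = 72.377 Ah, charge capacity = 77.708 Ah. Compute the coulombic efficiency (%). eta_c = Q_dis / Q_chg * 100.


eta_c = Q_dis / Q_chg * 100 = 72.377 / 77.708 * 100 = 93.14%

93.14%
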